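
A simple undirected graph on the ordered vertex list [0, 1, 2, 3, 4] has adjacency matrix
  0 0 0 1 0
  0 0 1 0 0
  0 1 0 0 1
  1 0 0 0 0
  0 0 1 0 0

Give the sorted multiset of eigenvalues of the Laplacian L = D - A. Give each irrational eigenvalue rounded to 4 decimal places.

Reading degrees in the order [0, 1, 2, 3, 4] gives [1, 1, 2, 1, 1]; set D = diag(1, 1, 2, 1, 1) and form L = D - A. Diagonalising L (or applying a numerical eigensolver to the 5x5 matrix) gives the spectrum above. The 2 zero eigenvalues correspond to the 2 connected components.

[0, 0, 1, 2, 3]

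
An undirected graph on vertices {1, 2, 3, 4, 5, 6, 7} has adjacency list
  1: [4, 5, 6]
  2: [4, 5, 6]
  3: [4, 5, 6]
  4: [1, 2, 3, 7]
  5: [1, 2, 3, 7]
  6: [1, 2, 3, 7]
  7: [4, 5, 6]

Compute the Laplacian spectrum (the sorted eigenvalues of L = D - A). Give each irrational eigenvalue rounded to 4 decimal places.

[0, 3, 3, 3, 4, 4, 7]

Each diagonal entry of L is the vertex degree and each off-diagonal entry is -1 where an edge is present, 0 otherwise; in the order [1, 2, 3, 4, 5, 6, 7] the diagonal is [3, 3, 3, 4, 4, 4, 3]. The multiplicity of 0 as a Laplacian eigenvalue equals the number of connected components. By the matrix-tree theorem the graph has (1/7) * product of the nonzero eigenvalues = 432 spanning trees. There is one zero in the spectrum, matching the 1 component.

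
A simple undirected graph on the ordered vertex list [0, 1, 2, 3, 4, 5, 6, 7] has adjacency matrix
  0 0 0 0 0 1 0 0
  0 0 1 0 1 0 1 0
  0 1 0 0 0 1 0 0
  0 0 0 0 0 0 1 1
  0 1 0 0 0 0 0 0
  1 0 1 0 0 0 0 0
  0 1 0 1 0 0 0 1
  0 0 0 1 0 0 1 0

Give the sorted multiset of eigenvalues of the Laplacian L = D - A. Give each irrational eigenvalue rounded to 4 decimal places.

[0, 0.2243, 0.5858, 1.4108, 2.7237, 3, 3.4142, 4.6412]

With the vertex order [0, 1, 2, 3, 4, 5, 6, 7], the degrees are [1, 3, 2, 2, 1, 2, 3, 2], giving D = diag(1, 3, 2, 2, 1, 2, 3, 2) and L = D - A. Since every row of L sums to 0, the all-ones vector is in the kernel and 0 is an eigenvalue. The single zero eigenvalue shows the graph is connected.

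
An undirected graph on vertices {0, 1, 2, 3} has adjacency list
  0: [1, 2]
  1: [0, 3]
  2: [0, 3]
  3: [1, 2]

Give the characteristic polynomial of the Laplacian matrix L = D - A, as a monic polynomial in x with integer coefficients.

x^4 - 8x^3 + 20x^2 - 16x

Reading degrees in the order [0, 1, 2, 3] gives [2, 2, 2, 2]; set D = diag(2, 2, 2, 2) and form L = D - A. Computing det(xI - L) by cofactor expansion (or equivalently via sum-over-permutations) gives x^4 - 8x^3 + 20x^2 - 16x. Since p(0) = det(-L) = 0, x divides p(x). The largest eigenvalue, 4, is at most the vertex count 4.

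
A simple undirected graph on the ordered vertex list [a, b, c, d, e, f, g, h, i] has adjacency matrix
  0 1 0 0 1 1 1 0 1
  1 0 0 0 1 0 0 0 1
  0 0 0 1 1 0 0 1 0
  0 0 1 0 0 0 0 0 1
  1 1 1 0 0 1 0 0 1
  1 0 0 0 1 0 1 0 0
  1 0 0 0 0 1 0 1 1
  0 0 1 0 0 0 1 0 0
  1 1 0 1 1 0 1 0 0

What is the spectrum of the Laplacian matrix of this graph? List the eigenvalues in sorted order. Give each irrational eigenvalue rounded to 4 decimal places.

With the vertex order [a, b, c, d, e, f, g, h, i], the degrees are [5, 3, 3, 2, 5, 3, 4, 2, 5], giving D = diag(5, 3, 3, 2, 5, 3, 4, 2, 5) and L = D - A. Diagonalising L (or applying a numerical eigensolver to the 9x9 matrix) gives the spectrum above. The single zero eigenvalue shows the graph is connected. By the matrix-tree theorem the graph has (1/9) * product of the nonzero eigenvalues = 2246 spanning trees.

[0, 1.2922, 1.6502, 2.7246, 3.2989, 4.5818, 5.4990, 6.1810, 6.7723]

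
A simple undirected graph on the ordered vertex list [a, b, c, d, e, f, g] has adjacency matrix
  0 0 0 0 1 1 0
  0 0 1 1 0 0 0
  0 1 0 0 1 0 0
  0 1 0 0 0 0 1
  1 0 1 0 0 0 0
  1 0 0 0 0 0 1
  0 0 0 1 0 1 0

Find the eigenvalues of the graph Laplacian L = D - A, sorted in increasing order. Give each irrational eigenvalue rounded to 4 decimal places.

Reading degrees in the order [a, b, c, d, e, f, g] gives [2, 2, 2, 2, 2, 2, 2]; set D = diag(2, 2, 2, 2, 2, 2, 2) and form L = D - A. L is symmetric positive semidefinite, so every eigenvalue is real and nonnegative. The single zero eigenvalue shows the graph is connected.

[0, 0.7530, 0.7530, 2.4450, 2.4450, 3.8019, 3.8019]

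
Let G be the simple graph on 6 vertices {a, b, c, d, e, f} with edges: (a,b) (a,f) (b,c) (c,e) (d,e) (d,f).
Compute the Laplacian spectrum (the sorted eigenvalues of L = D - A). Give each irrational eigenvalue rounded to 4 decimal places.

Reading degrees in the order [a, b, c, d, e, f] gives [2, 2, 2, 2, 2, 2]; set D = diag(2, 2, 2, 2, 2, 2) and form L = D - A. Since every row of L sums to 0, the all-ones vector is in the kernel and 0 is an eigenvalue. The single zero eigenvalue shows the graph is connected. There is one zero in the spectrum, matching the 1 component.

[0, 1, 1, 3, 3, 4]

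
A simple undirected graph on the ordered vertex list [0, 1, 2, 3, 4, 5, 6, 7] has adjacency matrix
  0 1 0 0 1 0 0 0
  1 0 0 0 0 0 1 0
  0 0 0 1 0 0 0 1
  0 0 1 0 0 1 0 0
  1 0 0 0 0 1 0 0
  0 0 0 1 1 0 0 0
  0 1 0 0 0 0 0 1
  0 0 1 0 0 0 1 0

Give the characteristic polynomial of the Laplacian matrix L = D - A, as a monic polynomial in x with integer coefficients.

x^8 - 16x^7 + 104x^6 - 352x^5 + 660x^4 - 672x^3 + 336x^2 - 64x

Each diagonal entry of L is the vertex degree and each off-diagonal entry is -1 where an edge is present, 0 otherwise; in the order [0, 1, 2, 3, 4, 5, 6, 7] the diagonal is [2, 2, 2, 2, 2, 2, 2, 2]. L has integer entries, so p(x) = det(xI - L) has integer coefficients. Expanding the determinant yields x^8 - 16x^7 + 104x^6 - 352x^5 + 660x^4 - 672x^3 + 336x^2 - 64x. Since p(0) = det(-L) = 0, x divides p(x). There is one zero in the spectrum, matching the 1 component.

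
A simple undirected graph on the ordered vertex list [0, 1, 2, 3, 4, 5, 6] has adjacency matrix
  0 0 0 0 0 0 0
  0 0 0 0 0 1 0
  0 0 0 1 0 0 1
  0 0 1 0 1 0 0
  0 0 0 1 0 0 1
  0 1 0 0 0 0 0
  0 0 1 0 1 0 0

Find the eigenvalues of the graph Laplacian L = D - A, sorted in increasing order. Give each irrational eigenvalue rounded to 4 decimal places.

Reading degrees in the order [0, 1, 2, 3, 4, 5, 6] gives [0, 1, 2, 2, 2, 1, 2]; set D = diag(0, 1, 2, 2, 2, 1, 2) and form L = D - A. Diagonalising L (or applying a numerical eigensolver to the 7x7 matrix) gives the spectrum above. The 3 zero eigenvalues correspond to the 3 connected components. There are 3 zeros in the spectrum, matching the 3 components. The eigenvalues sum to 10, which equals trace(L) = 2|E|.

[0, 0, 0, 2, 2, 2, 4]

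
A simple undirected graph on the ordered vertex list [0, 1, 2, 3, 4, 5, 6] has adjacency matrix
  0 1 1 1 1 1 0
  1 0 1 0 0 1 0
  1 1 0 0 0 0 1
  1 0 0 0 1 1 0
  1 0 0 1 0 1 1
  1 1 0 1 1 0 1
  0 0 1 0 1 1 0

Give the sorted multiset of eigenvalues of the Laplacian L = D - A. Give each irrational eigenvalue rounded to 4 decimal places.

[0, 2.1056, 2.6815, 3.9069, 4.9006, 5.9294, 6.4760]

Reading degrees in the order [0, 1, 2, 3, 4, 5, 6] gives [5, 3, 3, 3, 4, 5, 3]; set D = diag(5, 3, 3, 3, 4, 5, 3) and form L = D - A. Diagonalising L (or applying a numerical eigensolver to the 7x7 matrix) gives the spectrum above. The single zero eigenvalue shows the graph is connected.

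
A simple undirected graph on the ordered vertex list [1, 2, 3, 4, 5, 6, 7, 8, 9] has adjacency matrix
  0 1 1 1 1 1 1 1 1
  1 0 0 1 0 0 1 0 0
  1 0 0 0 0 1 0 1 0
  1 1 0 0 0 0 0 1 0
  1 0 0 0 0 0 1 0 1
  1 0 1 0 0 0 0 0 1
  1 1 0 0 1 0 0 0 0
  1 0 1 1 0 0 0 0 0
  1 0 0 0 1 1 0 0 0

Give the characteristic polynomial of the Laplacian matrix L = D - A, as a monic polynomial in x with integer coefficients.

x^9 - 32x^8 + 428x^7 - 3136x^6 + 13786x^5 - 37232x^4 + 60276x^3 - 53424x^2 + 19845x

Each diagonal entry of L is the vertex degree and each off-diagonal entry is -1 where an edge is present, 0 otherwise; in the order [1, 2, 3, 4, 5, 6, 7, 8, 9] the diagonal is [8, 3, 3, 3, 3, 3, 3, 3, 3]. Computing det(xI - L) by cofactor expansion (or equivalently via sum-over-permutations) gives x^9 - 32x^8 + 428x^7 - 3136x^6 + 13786x^5 - 37232x^4 + 60276x^3 - 53424x^2 + 19845x. Since p(0) = det(-L) = 0, x divides p(x). The eigenvalues sum to 32, which equals trace(L) = 2|E|.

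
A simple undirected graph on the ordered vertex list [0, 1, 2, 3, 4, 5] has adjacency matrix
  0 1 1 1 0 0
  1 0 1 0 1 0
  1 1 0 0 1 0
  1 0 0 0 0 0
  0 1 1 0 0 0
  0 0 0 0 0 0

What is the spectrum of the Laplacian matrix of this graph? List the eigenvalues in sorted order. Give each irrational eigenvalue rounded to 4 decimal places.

[0, 0, 0.8299, 2.6889, 4, 4.4812]

Reading degrees in the order [0, 1, 2, 3, 4, 5] gives [3, 3, 3, 1, 2, 0]; set D = diag(3, 3, 3, 1, 2, 0) and form L = D - A. L is symmetric positive semidefinite, so every eigenvalue is real and nonnegative. The 2 zero eigenvalues correspond to the 2 connected components.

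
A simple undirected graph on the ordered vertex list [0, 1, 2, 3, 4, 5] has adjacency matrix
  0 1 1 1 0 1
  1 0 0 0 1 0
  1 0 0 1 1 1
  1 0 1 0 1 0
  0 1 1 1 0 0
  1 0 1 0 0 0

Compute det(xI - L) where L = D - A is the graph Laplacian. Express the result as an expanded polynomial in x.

x^6 - 18x^5 + 124x^4 - 406x^3 + 628x^2 - 366x

With the vertex order [0, 1, 2, 3, 4, 5], the degrees are [4, 2, 4, 3, 3, 2], giving D = diag(4, 2, 4, 3, 3, 2) and L = D - A. L has integer entries, so p(x) = det(xI - L) has integer coefficients. Expanding the determinant yields x^6 - 18x^5 + 124x^4 - 406x^3 + 628x^2 - 366x. The constant term is 0 because L is singular (the all-ones vector lies in its kernel). The eigenvalues sum to 18, which equals trace(L) = 2|E|.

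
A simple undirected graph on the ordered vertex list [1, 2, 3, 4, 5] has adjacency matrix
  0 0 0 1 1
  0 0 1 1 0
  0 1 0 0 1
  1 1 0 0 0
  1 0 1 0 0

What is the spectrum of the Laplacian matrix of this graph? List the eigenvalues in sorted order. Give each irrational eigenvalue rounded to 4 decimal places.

[0, 1.3820, 1.3820, 3.6180, 3.6180]

Reading degrees in the order [1, 2, 3, 4, 5] gives [2, 2, 2, 2, 2]; set D = diag(2, 2, 2, 2, 2) and form L = D - A. L is symmetric positive semidefinite, so every eigenvalue is real and nonnegative. The single zero eigenvalue shows the graph is connected. The eigenvalues sum to 10, which equals trace(L) = 2|E|. The largest eigenvalue, 3.6180, is at most the vertex count 5.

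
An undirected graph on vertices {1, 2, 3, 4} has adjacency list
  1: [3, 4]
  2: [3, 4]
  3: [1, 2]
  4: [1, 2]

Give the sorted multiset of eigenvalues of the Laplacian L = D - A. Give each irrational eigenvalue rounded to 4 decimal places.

With the vertex order [1, 2, 3, 4], the degrees are [2, 2, 2, 2], giving D = diag(2, 2, 2, 2) and L = D - A. Diagonalising L (or applying a numerical eigensolver to the 4x4 matrix) gives the spectrum above. The single zero eigenvalue shows the graph is connected. The eigenvalues sum to 8, which equals trace(L) = 2|E|.

[0, 2, 2, 4]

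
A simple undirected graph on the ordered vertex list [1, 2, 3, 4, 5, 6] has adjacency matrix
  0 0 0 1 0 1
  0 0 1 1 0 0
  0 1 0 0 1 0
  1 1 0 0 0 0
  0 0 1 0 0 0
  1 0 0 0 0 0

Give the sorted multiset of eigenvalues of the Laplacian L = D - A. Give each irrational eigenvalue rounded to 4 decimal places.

Reading degrees in the order [1, 2, 3, 4, 5, 6] gives [2, 2, 2, 2, 1, 1]; set D = diag(2, 2, 2, 2, 1, 1) and form L = D - A. The multiplicity of 0 as a Laplacian eigenvalue equals the number of connected components. The eigenvalues sum to 10, which equals trace(L) = 2|E|. The largest eigenvalue, 3.7321, is at most the vertex count 6.

[0, 0.2679, 1, 2, 3, 3.7321]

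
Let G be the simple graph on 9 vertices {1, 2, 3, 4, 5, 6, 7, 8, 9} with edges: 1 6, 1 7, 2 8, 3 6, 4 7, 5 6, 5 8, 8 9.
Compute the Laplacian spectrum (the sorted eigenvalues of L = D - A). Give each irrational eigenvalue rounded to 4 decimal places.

[0, 0.1658, 0.4679, 1, 1.3434, 1.6527, 3, 3.8794, 4.4909]

Reading degrees in the order [1, 2, 3, 4, 5, 6, 7, 8, 9] gives [2, 1, 1, 1, 2, 3, 2, 3, 1]; set D = diag(2, 1, 1, 1, 2, 3, 2, 3, 1) and form L = D - A. Since every row of L sums to 0, the all-ones vector is in the kernel and 0 is an eigenvalue.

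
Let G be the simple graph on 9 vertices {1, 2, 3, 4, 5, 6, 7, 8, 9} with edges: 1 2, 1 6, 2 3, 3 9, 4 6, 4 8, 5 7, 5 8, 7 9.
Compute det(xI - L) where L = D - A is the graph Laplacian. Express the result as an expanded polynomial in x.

x^9 - 18x^8 + 135x^7 - 546x^6 + 1287x^5 - 1782x^4 + 1386x^3 - 540x^2 + 81x

Each diagonal entry of L is the vertex degree and each off-diagonal entry is -1 where an edge is present, 0 otherwise; in the order [1, 2, 3, 4, 5, 6, 7, 8, 9] the diagonal is [2, 2, 2, 2, 2, 2, 2, 2, 2]. Computing det(xI - L) by cofactor expansion (or equivalently via sum-over-permutations) gives x^9 - 18x^8 + 135x^7 - 546x^6 + 1287x^5 - 1782x^4 + 1386x^3 - 540x^2 + 81x. Since p(0) = det(-L) = 0, x divides p(x). The largest eigenvalue, 3.8794, is at most the vertex count 9.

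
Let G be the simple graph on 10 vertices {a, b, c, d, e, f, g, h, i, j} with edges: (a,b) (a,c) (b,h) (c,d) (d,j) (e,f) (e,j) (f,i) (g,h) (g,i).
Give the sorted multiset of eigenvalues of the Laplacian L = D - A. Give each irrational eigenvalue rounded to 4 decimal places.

[0, 0.3820, 0.3820, 1.3820, 1.3820, 2.6180, 2.6180, 3.6180, 3.6180, 4]

Reading degrees in the order [a, b, c, d, e, f, g, h, i, j] gives [2, 2, 2, 2, 2, 2, 2, 2, 2, 2]; set D = diag(2, 2, 2, 2, 2, 2, 2, 2, 2, 2) and form L = D - A. L is symmetric positive semidefinite, so every eigenvalue is real and nonnegative. The eigenvalues sum to 20, which equals trace(L) = 2|E|. The largest eigenvalue, 4, is at most the vertex count 10.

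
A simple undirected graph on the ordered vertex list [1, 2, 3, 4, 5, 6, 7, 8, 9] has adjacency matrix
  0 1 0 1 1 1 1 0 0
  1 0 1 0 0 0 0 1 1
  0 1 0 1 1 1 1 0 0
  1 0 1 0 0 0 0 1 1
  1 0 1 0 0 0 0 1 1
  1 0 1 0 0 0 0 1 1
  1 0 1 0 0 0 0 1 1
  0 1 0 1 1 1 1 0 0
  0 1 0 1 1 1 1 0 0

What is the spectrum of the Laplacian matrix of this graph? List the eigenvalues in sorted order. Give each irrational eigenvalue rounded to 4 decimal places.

With the vertex order [1, 2, 3, 4, 5, 6, 7, 8, 9], the degrees are [5, 4, 5, 4, 4, 4, 4, 5, 5], giving D = diag(5, 4, 5, 4, 4, 4, 4, 5, 5) and L = D - A. L is symmetric positive semidefinite, so every eigenvalue is real and nonnegative. The single zero eigenvalue shows the graph is connected. The eigenvalues sum to 40, which equals trace(L) = 2|E|.

[0, 4, 4, 4, 4, 5, 5, 5, 9]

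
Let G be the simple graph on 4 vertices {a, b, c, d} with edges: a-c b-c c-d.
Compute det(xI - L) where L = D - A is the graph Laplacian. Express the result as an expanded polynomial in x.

x^4 - 6x^3 + 9x^2 - 4x

With the vertex order [a, b, c, d], the degrees are [1, 1, 3, 1], giving D = diag(1, 1, 3, 1) and L = D - A. L has integer entries, so p(x) = det(xI - L) has integer coefficients. Expanding the determinant yields x^4 - 6x^3 + 9x^2 - 4x. The constant term is 0 because L is singular (the all-ones vector lies in its kernel). The largest eigenvalue, 4, is at most the vertex count 4. There is one zero in the spectrum, matching the 1 component.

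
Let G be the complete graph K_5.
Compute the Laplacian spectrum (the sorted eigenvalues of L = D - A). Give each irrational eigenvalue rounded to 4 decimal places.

The graph has 5 vertices and degree multiset [4, 4, 4, 4, 4]; D is the diagonal matrix of degrees and L = D - A. Since every row of L sums to 0, the all-ones vector is in the kernel and 0 is an eigenvalue. The eigenvalues sum to 20, which equals trace(L) = 2|E|.

[0, 5, 5, 5, 5]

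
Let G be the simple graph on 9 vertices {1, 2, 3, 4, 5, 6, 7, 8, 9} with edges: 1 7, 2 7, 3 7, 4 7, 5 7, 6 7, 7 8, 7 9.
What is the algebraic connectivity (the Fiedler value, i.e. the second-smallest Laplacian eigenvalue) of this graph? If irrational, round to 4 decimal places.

Each diagonal entry of L is the vertex degree and each off-diagonal entry is -1 where an edge is present, 0 otherwise; in the order [1, 2, 3, 4, 5, 6, 7, 8, 9] the diagonal is [1, 1, 1, 1, 1, 1, 8, 1, 1]. Computing the eigenvalues of L and sorting gives [0, 1, 1, 1, 1, 1, 1, 1, 9]. The Fiedler value lambda_2 = 1 is strictly positive, so the graph is connected. The largest eigenvalue, 9, is at most the vertex count 9.

1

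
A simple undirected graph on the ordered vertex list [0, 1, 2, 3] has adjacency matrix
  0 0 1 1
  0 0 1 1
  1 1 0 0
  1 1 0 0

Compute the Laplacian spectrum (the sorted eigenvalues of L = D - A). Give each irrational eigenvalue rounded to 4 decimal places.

Reading degrees in the order [0, 1, 2, 3] gives [2, 2, 2, 2]; set D = diag(2, 2, 2, 2) and form L = D - A. The multiplicity of 0 as a Laplacian eigenvalue equals the number of connected components. The single zero eigenvalue shows the graph is connected. The largest eigenvalue, 4, is at most the vertex count 4.

[0, 2, 2, 4]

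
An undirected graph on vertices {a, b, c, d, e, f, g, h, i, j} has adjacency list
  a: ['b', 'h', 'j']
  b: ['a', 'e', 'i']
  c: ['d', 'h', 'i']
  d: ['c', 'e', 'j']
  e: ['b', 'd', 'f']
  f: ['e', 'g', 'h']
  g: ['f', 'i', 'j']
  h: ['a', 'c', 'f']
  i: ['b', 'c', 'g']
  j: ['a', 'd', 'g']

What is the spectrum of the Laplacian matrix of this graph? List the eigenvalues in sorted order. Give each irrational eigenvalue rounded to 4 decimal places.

[0, 2, 2, 2, 2, 2, 5, 5, 5, 5]

Reading degrees in the order [a, b, c, d, e, f, g, h, i, j] gives [3, 3, 3, 3, 3, 3, 3, 3, 3, 3]; set D = diag(3, 3, 3, 3, 3, 3, 3, 3, 3, 3) and form L = D - A. Since every row of L sums to 0, the all-ones vector is in the kernel and 0 is an eigenvalue. The eigenvalues sum to 30, which equals trace(L) = 2|E|.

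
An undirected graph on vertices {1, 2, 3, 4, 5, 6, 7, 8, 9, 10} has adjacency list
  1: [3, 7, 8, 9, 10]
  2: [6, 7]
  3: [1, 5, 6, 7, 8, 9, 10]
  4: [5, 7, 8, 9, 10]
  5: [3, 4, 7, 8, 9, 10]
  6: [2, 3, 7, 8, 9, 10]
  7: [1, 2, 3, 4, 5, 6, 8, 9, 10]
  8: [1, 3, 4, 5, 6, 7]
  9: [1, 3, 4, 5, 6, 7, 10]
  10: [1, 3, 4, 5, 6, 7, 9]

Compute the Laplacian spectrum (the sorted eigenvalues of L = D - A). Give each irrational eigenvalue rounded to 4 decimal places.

Each diagonal entry of L is the vertex degree and each off-diagonal entry is -1 where an edge is present, 0 otherwise; in the order [1, 2, 3, 4, 5, 6, 7, 8, 9, 10] the diagonal is [5, 2, 7, 5, 6, 6, 9, 6, 7, 7]. Diagonalising L (or applying a numerical eigensolver to the 10x10 matrix) gives the spectrum above.

[0, 1.8914, 4.6056, 5.6698, 6, 6.4491, 8, 8.2616, 9.1225, 10]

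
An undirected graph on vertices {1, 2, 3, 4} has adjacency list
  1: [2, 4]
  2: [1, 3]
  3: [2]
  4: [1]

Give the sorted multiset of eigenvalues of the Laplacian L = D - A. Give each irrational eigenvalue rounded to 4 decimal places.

[0, 0.5858, 2, 3.4142]

Each diagonal entry of L is the vertex degree and each off-diagonal entry is -1 where an edge is present, 0 otherwise; in the order [1, 2, 3, 4] the diagonal is [2, 2, 1, 1]. L is symmetric positive semidefinite, so every eigenvalue is real and nonnegative.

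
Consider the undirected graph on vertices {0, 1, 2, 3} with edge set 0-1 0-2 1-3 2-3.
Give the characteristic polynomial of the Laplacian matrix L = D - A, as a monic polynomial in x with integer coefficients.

Reading degrees in the order [0, 1, 2, 3] gives [2, 2, 2, 2]; set D = diag(2, 2, 2, 2) and form L = D - A. L has integer entries, so p(x) = det(xI - L) has integer coefficients. Expanding the determinant yields x^4 - 8x^3 + 20x^2 - 16x. The coefficient of x^3 equals -trace(L) = -8, matching the sum of degrees.

x^4 - 8x^3 + 20x^2 - 16x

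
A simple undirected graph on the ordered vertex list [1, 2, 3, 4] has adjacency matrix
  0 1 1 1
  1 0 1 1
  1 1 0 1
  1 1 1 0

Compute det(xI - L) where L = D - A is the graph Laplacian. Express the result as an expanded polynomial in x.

Reading degrees in the order [1, 2, 3, 4] gives [3, 3, 3, 3]; set D = diag(3, 3, 3, 3) and form L = D - A. L has integer entries, so p(x) = det(xI - L) has integer coefficients. Expanding the determinant yields x^4 - 12x^3 + 48x^2 - 64x. Since p(0) = det(-L) = 0, x divides p(x). There is one zero in the spectrum, matching the 1 component. By the matrix-tree theorem the graph has (1/4) * product of the nonzero eigenvalues = 16 spanning trees.

x^4 - 12x^3 + 48x^2 - 64x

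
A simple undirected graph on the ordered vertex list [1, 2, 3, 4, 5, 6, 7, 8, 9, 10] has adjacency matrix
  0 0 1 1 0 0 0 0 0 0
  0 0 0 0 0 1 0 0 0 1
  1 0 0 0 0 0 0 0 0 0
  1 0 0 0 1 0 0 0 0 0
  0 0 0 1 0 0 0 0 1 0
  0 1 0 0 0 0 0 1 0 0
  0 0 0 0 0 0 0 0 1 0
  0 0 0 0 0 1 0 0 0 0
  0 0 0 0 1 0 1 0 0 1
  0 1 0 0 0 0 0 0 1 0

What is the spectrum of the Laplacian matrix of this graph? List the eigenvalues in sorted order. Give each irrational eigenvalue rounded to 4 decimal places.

[0, 0.1206, 0.3489, 1, 1, 2, 2.3473, 3.2739, 3.5321, 4.3772]

Each diagonal entry of L is the vertex degree and each off-diagonal entry is -1 where an edge is present, 0 otherwise; in the order [1, 2, 3, 4, 5, 6, 7, 8, 9, 10] the diagonal is [2, 2, 1, 2, 2, 2, 1, 1, 3, 2]. The multiplicity of 0 as a Laplacian eigenvalue equals the number of connected components. The single zero eigenvalue shows the graph is connected. The eigenvalues sum to 18, which equals trace(L) = 2|E|.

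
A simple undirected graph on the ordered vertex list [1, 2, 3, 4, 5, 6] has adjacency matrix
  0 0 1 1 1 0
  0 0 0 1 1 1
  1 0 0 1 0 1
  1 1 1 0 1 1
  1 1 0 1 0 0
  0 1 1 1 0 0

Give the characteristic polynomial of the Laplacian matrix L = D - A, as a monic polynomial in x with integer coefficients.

Each diagonal entry of L is the vertex degree and each off-diagonal entry is -1 where an edge is present, 0 otherwise; in the order [1, 2, 3, 4, 5, 6] the diagonal is [3, 3, 3, 5, 3, 3]. Computing det(xI - L) by cofactor expansion (or equivalently via sum-over-permutations) gives x^6 - 20x^5 + 155x^4 - 580x^3 + 1045x^2 - 726x. The constant term is 0 because L is singular (the all-ones vector lies in its kernel). The largest eigenvalue, 6, is at most the vertex count 6.

x^6 - 20x^5 + 155x^4 - 580x^3 + 1045x^2 - 726x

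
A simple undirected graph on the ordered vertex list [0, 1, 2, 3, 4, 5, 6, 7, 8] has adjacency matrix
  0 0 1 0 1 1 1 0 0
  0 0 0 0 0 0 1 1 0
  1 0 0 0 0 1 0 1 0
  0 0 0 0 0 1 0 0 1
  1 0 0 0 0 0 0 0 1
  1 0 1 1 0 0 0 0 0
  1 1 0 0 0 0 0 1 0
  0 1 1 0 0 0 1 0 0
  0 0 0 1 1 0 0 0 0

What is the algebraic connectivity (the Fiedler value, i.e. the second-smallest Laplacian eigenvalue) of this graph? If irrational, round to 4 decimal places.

Reading degrees in the order [0, 1, 2, 3, 4, 5, 6, 7, 8] gives [4, 2, 3, 2, 2, 3, 3, 3, 2]; set D = diag(4, 2, 3, 2, 2, 3, 3, 3, 2) and form L = D - A. The smallest Laplacian eigenvalue is always 0. The next one, lambda_2 = 0.5067, measures how hard the graph is to disconnect: larger values mean better connectivity. By the matrix-tree theorem the graph has (1/9) * product of the nonzero eigenvalues = 139 spanning trees.

0.5067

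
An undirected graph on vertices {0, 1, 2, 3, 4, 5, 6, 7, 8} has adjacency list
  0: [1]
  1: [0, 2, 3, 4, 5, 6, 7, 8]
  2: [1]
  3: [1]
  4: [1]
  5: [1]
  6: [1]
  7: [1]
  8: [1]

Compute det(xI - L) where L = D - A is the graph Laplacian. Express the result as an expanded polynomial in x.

x^9 - 16x^8 + 84x^7 - 224x^6 + 350x^5 - 336x^4 + 196x^3 - 64x^2 + 9x

Reading degrees in the order [0, 1, 2, 3, 4, 5, 6, 7, 8] gives [1, 8, 1, 1, 1, 1, 1, 1, 1]; set D = diag(1, 8, 1, 1, 1, 1, 1, 1, 1) and form L = D - A. Computing det(xI - L) by cofactor expansion (or equivalently via sum-over-permutations) gives x^9 - 16x^8 + 84x^7 - 224x^6 + 350x^5 - 336x^4 + 196x^3 - 64x^2 + 9x. The coefficient of x^8 equals -trace(L) = -16, matching the sum of degrees.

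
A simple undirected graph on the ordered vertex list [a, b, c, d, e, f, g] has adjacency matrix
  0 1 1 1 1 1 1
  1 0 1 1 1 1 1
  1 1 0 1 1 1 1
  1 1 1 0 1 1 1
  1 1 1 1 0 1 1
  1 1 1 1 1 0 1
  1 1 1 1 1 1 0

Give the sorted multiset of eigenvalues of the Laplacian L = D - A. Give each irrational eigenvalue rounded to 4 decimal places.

With the vertex order [a, b, c, d, e, f, g], the degrees are [6, 6, 6, 6, 6, 6, 6], giving D = diag(6, 6, 6, 6, 6, 6, 6) and L = D - A. The multiplicity of 0 as a Laplacian eigenvalue equals the number of connected components. The single zero eigenvalue shows the graph is connected. The largest eigenvalue, 7, is at most the vertex count 7. The eigenvalues sum to 42, which equals trace(L) = 2|E|.

[0, 7, 7, 7, 7, 7, 7]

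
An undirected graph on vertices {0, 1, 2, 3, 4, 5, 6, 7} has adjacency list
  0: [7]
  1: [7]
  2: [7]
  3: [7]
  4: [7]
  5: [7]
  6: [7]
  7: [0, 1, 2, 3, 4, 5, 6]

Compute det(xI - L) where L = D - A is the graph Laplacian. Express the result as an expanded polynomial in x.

x^8 - 14x^7 + 63x^6 - 140x^5 + 175x^4 - 126x^3 + 49x^2 - 8x

Reading degrees in the order [0, 1, 2, 3, 4, 5, 6, 7] gives [1, 1, 1, 1, 1, 1, 1, 7]; set D = diag(1, 1, 1, 1, 1, 1, 1, 7) and form L = D - A. The eigenvalues of L are [0, 1, 1, 1, 1, 1, 1, 8]; the characteristic polynomial is the product of (x - lambda_i), which multiplies out to x^8 - 14x^7 + 63x^6 - 140x^5 + 175x^4 - 126x^3 + 49x^2 - 8x. Since p(0) = det(-L) = 0, x divides p(x). The largest eigenvalue, 8, is at most the vertex count 8.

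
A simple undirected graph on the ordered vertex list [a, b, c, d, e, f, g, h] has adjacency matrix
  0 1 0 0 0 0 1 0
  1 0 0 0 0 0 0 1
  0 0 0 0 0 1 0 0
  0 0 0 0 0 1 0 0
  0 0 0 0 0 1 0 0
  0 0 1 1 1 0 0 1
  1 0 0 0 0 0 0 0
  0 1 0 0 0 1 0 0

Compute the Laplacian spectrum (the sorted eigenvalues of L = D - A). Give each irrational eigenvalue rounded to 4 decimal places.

Reading degrees in the order [a, b, c, d, e, f, g, h] gives [2, 2, 1, 1, 1, 4, 1, 2]; set D = diag(2, 2, 1, 1, 1, 4, 1, 2) and form L = D - A. Since every row of L sums to 0, the all-ones vector is in the kernel and 0 is an eigenvalue. By the matrix-tree theorem the graph has (1/8) * product of the nonzero eigenvalues = 1 spanning tree. The largest eigenvalue, 5.0979, is at most the vertex count 8.

[0, 0.2023, 1, 1, 1, 2.2472, 3.4527, 5.0979]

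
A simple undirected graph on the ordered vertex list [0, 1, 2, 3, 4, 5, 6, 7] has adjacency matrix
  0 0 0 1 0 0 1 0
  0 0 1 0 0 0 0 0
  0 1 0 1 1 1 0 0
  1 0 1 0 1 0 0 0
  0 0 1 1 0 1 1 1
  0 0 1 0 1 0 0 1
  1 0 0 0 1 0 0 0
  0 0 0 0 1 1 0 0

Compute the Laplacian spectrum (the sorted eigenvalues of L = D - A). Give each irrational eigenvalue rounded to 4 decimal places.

[0, 0.7521, 1.0592, 2.2702, 2.8582, 3.6152, 5.2619, 6.1832]

Reading degrees in the order [0, 1, 2, 3, 4, 5, 6, 7] gives [2, 1, 4, 3, 5, 3, 2, 2]; set D = diag(2, 1, 4, 3, 5, 3, 2, 2) and form L = D - A. Since every row of L sums to 0, the all-ones vector is in the kernel and 0 is an eigenvalue. There is one zero in the spectrum, matching the 1 component. The largest eigenvalue, 6.1832, is at most the vertex count 8.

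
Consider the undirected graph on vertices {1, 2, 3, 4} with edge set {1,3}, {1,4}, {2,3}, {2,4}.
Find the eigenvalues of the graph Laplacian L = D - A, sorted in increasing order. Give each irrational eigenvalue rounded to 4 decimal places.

Each diagonal entry of L is the vertex degree and each off-diagonal entry is -1 where an edge is present, 0 otherwise; in the order [1, 2, 3, 4] the diagonal is [2, 2, 2, 2]. The multiplicity of 0 as a Laplacian eigenvalue equals the number of connected components.

[0, 2, 2, 4]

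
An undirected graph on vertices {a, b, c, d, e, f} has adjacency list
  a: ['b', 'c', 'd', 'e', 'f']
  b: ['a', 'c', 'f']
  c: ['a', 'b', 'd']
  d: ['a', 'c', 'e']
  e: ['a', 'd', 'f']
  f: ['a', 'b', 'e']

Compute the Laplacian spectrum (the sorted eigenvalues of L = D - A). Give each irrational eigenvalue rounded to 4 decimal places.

[0, 2.3820, 2.3820, 4.6180, 4.6180, 6]

Each diagonal entry of L is the vertex degree and each off-diagonal entry is -1 where an edge is present, 0 otherwise; in the order [a, b, c, d, e, f] the diagonal is [5, 3, 3, 3, 3, 3]. Since every row of L sums to 0, the all-ones vector is in the kernel and 0 is an eigenvalue. There is one zero in the spectrum, matching the 1 component.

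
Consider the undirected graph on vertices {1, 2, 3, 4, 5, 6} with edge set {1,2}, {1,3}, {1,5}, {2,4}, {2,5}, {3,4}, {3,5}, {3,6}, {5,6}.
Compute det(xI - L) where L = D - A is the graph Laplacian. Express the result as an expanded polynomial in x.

x^6 - 18x^5 + 124x^4 - 406x^3 + 628x^2 - 366x

Reading degrees in the order [1, 2, 3, 4, 5, 6] gives [3, 3, 4, 2, 4, 2]; set D = diag(3, 3, 4, 2, 4, 2) and form L = D - A. L has integer entries, so p(x) = det(xI - L) has integer coefficients. Expanding the determinant yields x^6 - 18x^5 + 124x^4 - 406x^3 + 628x^2 - 366x. Since p(0) = det(-L) = 0, x divides p(x). The eigenvalues sum to 18, which equals trace(L) = 2|E|. There is one zero in the spectrum, matching the 1 component.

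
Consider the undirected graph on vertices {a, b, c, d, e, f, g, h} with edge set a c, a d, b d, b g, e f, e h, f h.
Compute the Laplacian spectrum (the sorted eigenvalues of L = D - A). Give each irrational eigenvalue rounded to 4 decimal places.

With the vertex order [a, b, c, d, e, f, g, h], the degrees are [2, 2, 1, 2, 2, 2, 1, 2], giving D = diag(2, 2, 1, 2, 2, 2, 1, 2) and L = D - A. L is symmetric positive semidefinite, so every eigenvalue is real and nonnegative. The 2 zero eigenvalues correspond to the 2 connected components. The largest eigenvalue, 3.6180, is at most the vertex count 8.

[0, 0, 0.3820, 1.3820, 2.6180, 3, 3, 3.6180]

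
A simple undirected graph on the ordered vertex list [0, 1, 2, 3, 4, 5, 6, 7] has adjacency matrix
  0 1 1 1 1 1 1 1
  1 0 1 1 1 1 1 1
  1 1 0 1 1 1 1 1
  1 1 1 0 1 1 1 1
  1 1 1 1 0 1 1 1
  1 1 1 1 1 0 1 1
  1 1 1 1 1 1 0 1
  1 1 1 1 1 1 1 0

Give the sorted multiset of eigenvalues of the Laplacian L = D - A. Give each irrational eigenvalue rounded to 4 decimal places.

[0, 8, 8, 8, 8, 8, 8, 8]

Each diagonal entry of L is the vertex degree and each off-diagonal entry is -1 where an edge is present, 0 otherwise; in the order [0, 1, 2, 3, 4, 5, 6, 7] the diagonal is [7, 7, 7, 7, 7, 7, 7, 7]. Since every row of L sums to 0, the all-ones vector is in the kernel and 0 is an eigenvalue. The eigenvalues sum to 56, which equals trace(L) = 2|E|. The largest eigenvalue, 8, is at most the vertex count 8.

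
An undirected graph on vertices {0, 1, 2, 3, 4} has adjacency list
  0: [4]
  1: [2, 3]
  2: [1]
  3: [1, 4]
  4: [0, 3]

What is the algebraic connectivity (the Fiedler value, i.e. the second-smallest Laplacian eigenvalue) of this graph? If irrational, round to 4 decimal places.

Reading degrees in the order [0, 1, 2, 3, 4] gives [1, 2, 1, 2, 2]; set D = diag(1, 2, 1, 2, 2) and form L = D - A. The sorted Laplacian eigenvalues are [0, 0.3820, 1.3820, 2.6180, 3.6180]; the algebraic connectivity is the second entry, 0.3820. There is one zero in the spectrum, matching the 1 component. The eigenvalues sum to 8, which equals trace(L) = 2|E|.

0.3820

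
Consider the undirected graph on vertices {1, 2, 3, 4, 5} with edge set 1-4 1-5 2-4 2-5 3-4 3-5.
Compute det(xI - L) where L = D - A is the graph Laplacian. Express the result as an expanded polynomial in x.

x^5 - 12x^4 + 51x^3 - 92x^2 + 60x

With the vertex order [1, 2, 3, 4, 5], the degrees are [2, 2, 2, 3, 3], giving D = diag(2, 2, 2, 3, 3) and L = D - A. The eigenvalues of L are [0, 2, 2, 3, 5]; the characteristic polynomial is the product of (x - lambda_i), which multiplies out to x^5 - 12x^4 + 51x^3 - 92x^2 + 60x. Since p(0) = det(-L) = 0, x divides p(x).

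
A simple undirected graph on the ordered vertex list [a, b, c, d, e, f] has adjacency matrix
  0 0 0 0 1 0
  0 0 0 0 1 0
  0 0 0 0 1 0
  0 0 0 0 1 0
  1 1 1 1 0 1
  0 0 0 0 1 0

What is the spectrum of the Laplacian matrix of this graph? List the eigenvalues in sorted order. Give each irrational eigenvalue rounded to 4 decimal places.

Each diagonal entry of L is the vertex degree and each off-diagonal entry is -1 where an edge is present, 0 otherwise; in the order [a, b, c, d, e, f] the diagonal is [1, 1, 1, 1, 5, 1]. Diagonalising L (or applying a numerical eigensolver to the 6x6 matrix) gives the spectrum above. The single zero eigenvalue shows the graph is connected. By the matrix-tree theorem the graph has (1/6) * product of the nonzero eigenvalues = 1 spanning tree. There is one zero in the spectrum, matching the 1 component.

[0, 1, 1, 1, 1, 6]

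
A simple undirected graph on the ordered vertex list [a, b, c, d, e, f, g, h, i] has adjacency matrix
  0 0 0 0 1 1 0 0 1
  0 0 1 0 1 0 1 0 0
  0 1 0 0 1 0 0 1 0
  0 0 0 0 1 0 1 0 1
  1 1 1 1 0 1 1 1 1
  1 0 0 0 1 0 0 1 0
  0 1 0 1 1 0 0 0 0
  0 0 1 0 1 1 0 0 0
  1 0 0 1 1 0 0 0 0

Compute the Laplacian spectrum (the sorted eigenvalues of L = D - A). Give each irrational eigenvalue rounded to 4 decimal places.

[0, 1.5858, 1.5858, 3, 3, 4.4142, 4.4142, 5, 9]

Each diagonal entry of L is the vertex degree and each off-diagonal entry is -1 where an edge is present, 0 otherwise; in the order [a, b, c, d, e, f, g, h, i] the diagonal is [3, 3, 3, 3, 8, 3, 3, 3, 3]. L is symmetric positive semidefinite, so every eigenvalue is real and nonnegative. The single zero eigenvalue shows the graph is connected. The eigenvalues sum to 32, which equals trace(L) = 2|E|. There is one zero in the spectrum, matching the 1 component.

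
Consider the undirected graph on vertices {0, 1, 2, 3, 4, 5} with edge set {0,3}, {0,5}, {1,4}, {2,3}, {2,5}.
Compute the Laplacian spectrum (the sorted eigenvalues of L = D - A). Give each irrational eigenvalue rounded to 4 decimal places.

Each diagonal entry of L is the vertex degree and each off-diagonal entry is -1 where an edge is present, 0 otherwise; in the order [0, 1, 2, 3, 4, 5] the diagonal is [2, 1, 2, 2, 1, 2]. L is symmetric positive semidefinite, so every eigenvalue is real and nonnegative. The 2 zero eigenvalues correspond to the 2 connected components. The largest eigenvalue, 4, is at most the vertex count 6. The eigenvalues sum to 10, which equals trace(L) = 2|E|.

[0, 0, 2, 2, 2, 4]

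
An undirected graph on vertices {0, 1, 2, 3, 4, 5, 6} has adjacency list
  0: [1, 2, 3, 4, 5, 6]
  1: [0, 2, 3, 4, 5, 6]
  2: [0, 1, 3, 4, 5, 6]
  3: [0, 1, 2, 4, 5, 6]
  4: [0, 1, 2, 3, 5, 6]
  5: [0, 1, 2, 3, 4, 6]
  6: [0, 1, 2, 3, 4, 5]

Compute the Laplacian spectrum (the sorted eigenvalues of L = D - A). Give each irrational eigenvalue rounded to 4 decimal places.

With the vertex order [0, 1, 2, 3, 4, 5, 6], the degrees are [6, 6, 6, 6, 6, 6, 6], giving D = diag(6, 6, 6, 6, 6, 6, 6) and L = D - A. The multiplicity of 0 as a Laplacian eigenvalue equals the number of connected components. The single zero eigenvalue shows the graph is connected. The largest eigenvalue, 7, is at most the vertex count 7.

[0, 7, 7, 7, 7, 7, 7]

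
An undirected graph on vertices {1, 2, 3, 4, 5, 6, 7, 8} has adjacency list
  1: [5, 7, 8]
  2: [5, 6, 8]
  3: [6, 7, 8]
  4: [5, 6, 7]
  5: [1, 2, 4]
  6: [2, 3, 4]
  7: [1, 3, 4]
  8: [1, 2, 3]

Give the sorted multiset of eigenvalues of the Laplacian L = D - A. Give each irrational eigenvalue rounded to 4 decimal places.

With the vertex order [1, 2, 3, 4, 5, 6, 7, 8], the degrees are [3, 3, 3, 3, 3, 3, 3, 3], giving D = diag(3, 3, 3, 3, 3, 3, 3, 3) and L = D - A. Since every row of L sums to 0, the all-ones vector is in the kernel and 0 is an eigenvalue. The single zero eigenvalue shows the graph is connected. There is one zero in the spectrum, matching the 1 component.

[0, 2, 2, 2, 4, 4, 4, 6]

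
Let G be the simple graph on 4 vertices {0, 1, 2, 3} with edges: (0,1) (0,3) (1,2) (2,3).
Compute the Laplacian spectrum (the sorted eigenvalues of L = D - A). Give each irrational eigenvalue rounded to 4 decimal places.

[0, 2, 2, 4]

Each diagonal entry of L is the vertex degree and each off-diagonal entry is -1 where an edge is present, 0 otherwise; in the order [0, 1, 2, 3] the diagonal is [2, 2, 2, 2]. Diagonalising L (or applying a numerical eigensolver to the 4x4 matrix) gives the spectrum above. There is one zero in the spectrum, matching the 1 component.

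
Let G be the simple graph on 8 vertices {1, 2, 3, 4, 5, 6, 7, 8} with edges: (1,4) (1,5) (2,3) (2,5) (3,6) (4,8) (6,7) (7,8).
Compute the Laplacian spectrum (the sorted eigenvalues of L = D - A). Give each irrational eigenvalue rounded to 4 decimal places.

With the vertex order [1, 2, 3, 4, 5, 6, 7, 8], the degrees are [2, 2, 2, 2, 2, 2, 2, 2], giving D = diag(2, 2, 2, 2, 2, 2, 2, 2) and L = D - A. Since every row of L sums to 0, the all-ones vector is in the kernel and 0 is an eigenvalue. By the matrix-tree theorem the graph has (1/8) * product of the nonzero eigenvalues = 8 spanning trees.

[0, 0.5858, 0.5858, 2, 2, 3.4142, 3.4142, 4]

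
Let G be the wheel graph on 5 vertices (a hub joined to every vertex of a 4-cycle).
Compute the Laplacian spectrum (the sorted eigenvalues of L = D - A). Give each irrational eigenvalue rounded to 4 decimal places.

The graph has 5 vertices and degree multiset [4, 3, 3, 3, 3]; D is the diagonal matrix of degrees and L = D - A. Diagonalising L (or applying a numerical eigensolver to the 5x5 matrix) gives the spectrum above. By the matrix-tree theorem the graph has (1/5) * product of the nonzero eigenvalues = 45 spanning trees.

[0, 3, 3, 5, 5]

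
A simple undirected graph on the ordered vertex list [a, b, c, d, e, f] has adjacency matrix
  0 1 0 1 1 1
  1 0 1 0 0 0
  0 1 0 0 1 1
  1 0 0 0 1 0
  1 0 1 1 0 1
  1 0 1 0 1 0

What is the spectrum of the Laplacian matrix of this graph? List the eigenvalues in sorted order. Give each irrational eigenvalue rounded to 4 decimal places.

[0, 1.6072, 2.3023, 3.6405, 4.8631, 5.5869]

Reading degrees in the order [a, b, c, d, e, f] gives [4, 2, 3, 2, 4, 3]; set D = diag(4, 2, 3, 2, 4, 3) and form L = D - A. L is symmetric positive semidefinite, so every eigenvalue is real and nonnegative. The largest eigenvalue, 5.5869, is at most the vertex count 6.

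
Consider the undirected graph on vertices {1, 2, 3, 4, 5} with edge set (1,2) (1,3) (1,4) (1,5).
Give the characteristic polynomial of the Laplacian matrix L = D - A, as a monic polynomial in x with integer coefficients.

Each diagonal entry of L is the vertex degree and each off-diagonal entry is -1 where an edge is present, 0 otherwise; in the order [1, 2, 3, 4, 5] the diagonal is [4, 1, 1, 1, 1]. Computing det(xI - L) by cofactor expansion (or equivalently via sum-over-permutations) gives x^5 - 8x^4 + 18x^3 - 16x^2 + 5x. The coefficient of x^4 equals -trace(L) = -8, matching the sum of degrees. By the matrix-tree theorem the graph has (1/5) * product of the nonzero eigenvalues = 1 spanning tree.

x^5 - 8x^4 + 18x^3 - 16x^2 + 5x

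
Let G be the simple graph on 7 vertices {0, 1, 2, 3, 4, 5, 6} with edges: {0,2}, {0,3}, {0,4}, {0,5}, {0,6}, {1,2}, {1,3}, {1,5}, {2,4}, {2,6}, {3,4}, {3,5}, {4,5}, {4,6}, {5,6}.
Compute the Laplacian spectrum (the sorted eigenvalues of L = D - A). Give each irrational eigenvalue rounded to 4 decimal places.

[0, 2.7717, 3.6396, 4.8141, 6, 6, 6.7746]

Each diagonal entry of L is the vertex degree and each off-diagonal entry is -1 where an edge is present, 0 otherwise; in the order [0, 1, 2, 3, 4, 5, 6] the diagonal is [5, 3, 4, 4, 5, 5, 4]. The multiplicity of 0 as a Laplacian eigenvalue equals the number of connected components. The eigenvalues sum to 30, which equals trace(L) = 2|E|.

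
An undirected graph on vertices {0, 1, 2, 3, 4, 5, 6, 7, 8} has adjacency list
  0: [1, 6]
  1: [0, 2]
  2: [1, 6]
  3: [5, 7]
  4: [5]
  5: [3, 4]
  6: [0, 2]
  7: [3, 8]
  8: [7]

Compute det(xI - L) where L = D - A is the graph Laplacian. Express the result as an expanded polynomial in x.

Each diagonal entry of L is the vertex degree and each off-diagonal entry is -1 where an edge is present, 0 otherwise; in the order [0, 1, 2, 3, 4, 5, 6, 7, 8] the diagonal is [2, 2, 2, 2, 1, 2, 2, 2, 1]. Computing det(xI - L) by cofactor expansion (or equivalently via sum-over-permutations) gives x^9 - 16x^8 + 105x^7 - 364x^6 + 713x^5 - 776x^4 + 420x^3 - 80x^2. Since p(0) = det(-L) = 0, x divides p(x). There are 2 zeros in the spectrum, matching the 2 components. The eigenvalues sum to 16, which equals trace(L) = 2|E|.

x^9 - 16x^8 + 105x^7 - 364x^6 + 713x^5 - 776x^4 + 420x^3 - 80x^2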